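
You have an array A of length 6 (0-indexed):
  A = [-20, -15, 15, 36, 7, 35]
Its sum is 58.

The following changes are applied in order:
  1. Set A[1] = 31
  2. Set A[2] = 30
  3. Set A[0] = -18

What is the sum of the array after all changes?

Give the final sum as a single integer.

Initial sum: 58
Change 1: A[1] -15 -> 31, delta = 46, sum = 104
Change 2: A[2] 15 -> 30, delta = 15, sum = 119
Change 3: A[0] -20 -> -18, delta = 2, sum = 121

Answer: 121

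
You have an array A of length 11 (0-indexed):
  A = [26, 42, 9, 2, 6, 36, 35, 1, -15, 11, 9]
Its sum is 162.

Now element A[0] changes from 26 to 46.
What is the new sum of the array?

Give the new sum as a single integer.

Answer: 182

Derivation:
Old value at index 0: 26
New value at index 0: 46
Delta = 46 - 26 = 20
New sum = old_sum + delta = 162 + (20) = 182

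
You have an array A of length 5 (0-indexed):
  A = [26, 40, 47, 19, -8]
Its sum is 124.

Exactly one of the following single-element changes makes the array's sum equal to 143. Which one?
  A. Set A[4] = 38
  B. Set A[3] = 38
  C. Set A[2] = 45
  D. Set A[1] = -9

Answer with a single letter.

Answer: B

Derivation:
Option A: A[4] -8->38, delta=46, new_sum=124+(46)=170
Option B: A[3] 19->38, delta=19, new_sum=124+(19)=143 <-- matches target
Option C: A[2] 47->45, delta=-2, new_sum=124+(-2)=122
Option D: A[1] 40->-9, delta=-49, new_sum=124+(-49)=75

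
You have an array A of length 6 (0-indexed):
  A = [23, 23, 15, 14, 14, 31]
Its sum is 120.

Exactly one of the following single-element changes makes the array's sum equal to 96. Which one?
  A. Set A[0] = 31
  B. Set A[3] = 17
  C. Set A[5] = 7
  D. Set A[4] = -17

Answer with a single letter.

Answer: C

Derivation:
Option A: A[0] 23->31, delta=8, new_sum=120+(8)=128
Option B: A[3] 14->17, delta=3, new_sum=120+(3)=123
Option C: A[5] 31->7, delta=-24, new_sum=120+(-24)=96 <-- matches target
Option D: A[4] 14->-17, delta=-31, new_sum=120+(-31)=89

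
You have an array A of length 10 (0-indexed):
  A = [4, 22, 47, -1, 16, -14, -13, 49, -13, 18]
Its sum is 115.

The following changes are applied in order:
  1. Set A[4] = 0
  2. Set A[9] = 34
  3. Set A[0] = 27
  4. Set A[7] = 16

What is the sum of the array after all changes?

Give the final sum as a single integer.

Answer: 105

Derivation:
Initial sum: 115
Change 1: A[4] 16 -> 0, delta = -16, sum = 99
Change 2: A[9] 18 -> 34, delta = 16, sum = 115
Change 3: A[0] 4 -> 27, delta = 23, sum = 138
Change 4: A[7] 49 -> 16, delta = -33, sum = 105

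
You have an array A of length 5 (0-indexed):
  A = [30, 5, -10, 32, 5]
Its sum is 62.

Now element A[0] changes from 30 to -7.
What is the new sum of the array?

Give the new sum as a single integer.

Answer: 25

Derivation:
Old value at index 0: 30
New value at index 0: -7
Delta = -7 - 30 = -37
New sum = old_sum + delta = 62 + (-37) = 25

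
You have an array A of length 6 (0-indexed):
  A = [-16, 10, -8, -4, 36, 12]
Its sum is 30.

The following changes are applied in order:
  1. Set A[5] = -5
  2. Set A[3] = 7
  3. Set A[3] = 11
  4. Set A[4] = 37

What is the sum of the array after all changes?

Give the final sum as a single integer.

Answer: 29

Derivation:
Initial sum: 30
Change 1: A[5] 12 -> -5, delta = -17, sum = 13
Change 2: A[3] -4 -> 7, delta = 11, sum = 24
Change 3: A[3] 7 -> 11, delta = 4, sum = 28
Change 4: A[4] 36 -> 37, delta = 1, sum = 29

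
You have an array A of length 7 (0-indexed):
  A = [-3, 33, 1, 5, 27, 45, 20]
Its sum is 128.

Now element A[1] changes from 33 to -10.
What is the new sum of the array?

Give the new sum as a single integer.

Old value at index 1: 33
New value at index 1: -10
Delta = -10 - 33 = -43
New sum = old_sum + delta = 128 + (-43) = 85

Answer: 85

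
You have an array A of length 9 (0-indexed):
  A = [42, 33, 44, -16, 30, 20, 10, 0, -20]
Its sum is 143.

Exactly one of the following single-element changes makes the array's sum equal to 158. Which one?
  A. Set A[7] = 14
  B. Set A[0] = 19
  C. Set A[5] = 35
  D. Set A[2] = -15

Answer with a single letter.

Option A: A[7] 0->14, delta=14, new_sum=143+(14)=157
Option B: A[0] 42->19, delta=-23, new_sum=143+(-23)=120
Option C: A[5] 20->35, delta=15, new_sum=143+(15)=158 <-- matches target
Option D: A[2] 44->-15, delta=-59, new_sum=143+(-59)=84

Answer: C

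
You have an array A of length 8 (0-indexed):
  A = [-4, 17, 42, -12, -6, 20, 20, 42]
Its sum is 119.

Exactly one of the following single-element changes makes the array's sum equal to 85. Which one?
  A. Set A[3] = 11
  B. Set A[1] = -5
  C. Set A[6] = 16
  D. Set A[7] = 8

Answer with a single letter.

Option A: A[3] -12->11, delta=23, new_sum=119+(23)=142
Option B: A[1] 17->-5, delta=-22, new_sum=119+(-22)=97
Option C: A[6] 20->16, delta=-4, new_sum=119+(-4)=115
Option D: A[7] 42->8, delta=-34, new_sum=119+(-34)=85 <-- matches target

Answer: D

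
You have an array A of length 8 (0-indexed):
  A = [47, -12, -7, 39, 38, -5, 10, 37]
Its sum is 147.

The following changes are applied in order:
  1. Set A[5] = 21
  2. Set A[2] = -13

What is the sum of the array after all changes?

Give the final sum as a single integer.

Answer: 167

Derivation:
Initial sum: 147
Change 1: A[5] -5 -> 21, delta = 26, sum = 173
Change 2: A[2] -7 -> -13, delta = -6, sum = 167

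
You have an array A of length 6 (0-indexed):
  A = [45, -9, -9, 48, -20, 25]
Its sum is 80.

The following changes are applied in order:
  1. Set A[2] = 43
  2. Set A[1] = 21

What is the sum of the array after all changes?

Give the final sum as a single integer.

Answer: 162

Derivation:
Initial sum: 80
Change 1: A[2] -9 -> 43, delta = 52, sum = 132
Change 2: A[1] -9 -> 21, delta = 30, sum = 162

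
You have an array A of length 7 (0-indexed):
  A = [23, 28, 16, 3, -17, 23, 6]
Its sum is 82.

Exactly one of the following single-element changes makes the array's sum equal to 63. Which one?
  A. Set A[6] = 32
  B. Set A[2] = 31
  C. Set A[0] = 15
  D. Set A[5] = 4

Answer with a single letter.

Option A: A[6] 6->32, delta=26, new_sum=82+(26)=108
Option B: A[2] 16->31, delta=15, new_sum=82+(15)=97
Option C: A[0] 23->15, delta=-8, new_sum=82+(-8)=74
Option D: A[5] 23->4, delta=-19, new_sum=82+(-19)=63 <-- matches target

Answer: D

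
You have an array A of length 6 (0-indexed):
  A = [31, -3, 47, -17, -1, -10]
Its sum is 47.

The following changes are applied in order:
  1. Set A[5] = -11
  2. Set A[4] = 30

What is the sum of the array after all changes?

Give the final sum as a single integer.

Answer: 77

Derivation:
Initial sum: 47
Change 1: A[5] -10 -> -11, delta = -1, sum = 46
Change 2: A[4] -1 -> 30, delta = 31, sum = 77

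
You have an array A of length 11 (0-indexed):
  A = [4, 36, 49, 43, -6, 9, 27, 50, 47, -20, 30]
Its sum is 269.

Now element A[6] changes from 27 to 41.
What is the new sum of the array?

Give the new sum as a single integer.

Old value at index 6: 27
New value at index 6: 41
Delta = 41 - 27 = 14
New sum = old_sum + delta = 269 + (14) = 283

Answer: 283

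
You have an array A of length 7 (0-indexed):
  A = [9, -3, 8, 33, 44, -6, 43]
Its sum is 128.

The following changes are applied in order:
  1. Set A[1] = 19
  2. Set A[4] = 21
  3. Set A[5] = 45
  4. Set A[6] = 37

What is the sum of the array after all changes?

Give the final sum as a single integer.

Initial sum: 128
Change 1: A[1] -3 -> 19, delta = 22, sum = 150
Change 2: A[4] 44 -> 21, delta = -23, sum = 127
Change 3: A[5] -6 -> 45, delta = 51, sum = 178
Change 4: A[6] 43 -> 37, delta = -6, sum = 172

Answer: 172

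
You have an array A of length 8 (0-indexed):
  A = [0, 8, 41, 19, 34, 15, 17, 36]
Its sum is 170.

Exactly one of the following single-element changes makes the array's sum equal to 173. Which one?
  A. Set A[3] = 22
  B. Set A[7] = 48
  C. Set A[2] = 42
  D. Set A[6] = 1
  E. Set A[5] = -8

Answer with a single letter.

Answer: A

Derivation:
Option A: A[3] 19->22, delta=3, new_sum=170+(3)=173 <-- matches target
Option B: A[7] 36->48, delta=12, new_sum=170+(12)=182
Option C: A[2] 41->42, delta=1, new_sum=170+(1)=171
Option D: A[6] 17->1, delta=-16, new_sum=170+(-16)=154
Option E: A[5] 15->-8, delta=-23, new_sum=170+(-23)=147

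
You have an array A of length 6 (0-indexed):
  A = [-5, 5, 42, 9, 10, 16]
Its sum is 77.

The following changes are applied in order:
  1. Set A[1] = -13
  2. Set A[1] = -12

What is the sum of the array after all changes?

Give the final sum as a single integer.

Answer: 60

Derivation:
Initial sum: 77
Change 1: A[1] 5 -> -13, delta = -18, sum = 59
Change 2: A[1] -13 -> -12, delta = 1, sum = 60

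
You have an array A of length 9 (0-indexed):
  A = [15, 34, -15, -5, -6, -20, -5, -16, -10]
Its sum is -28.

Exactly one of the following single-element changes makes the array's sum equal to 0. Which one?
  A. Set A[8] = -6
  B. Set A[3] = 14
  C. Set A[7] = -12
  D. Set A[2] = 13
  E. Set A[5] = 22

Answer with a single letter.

Option A: A[8] -10->-6, delta=4, new_sum=-28+(4)=-24
Option B: A[3] -5->14, delta=19, new_sum=-28+(19)=-9
Option C: A[7] -16->-12, delta=4, new_sum=-28+(4)=-24
Option D: A[2] -15->13, delta=28, new_sum=-28+(28)=0 <-- matches target
Option E: A[5] -20->22, delta=42, new_sum=-28+(42)=14

Answer: D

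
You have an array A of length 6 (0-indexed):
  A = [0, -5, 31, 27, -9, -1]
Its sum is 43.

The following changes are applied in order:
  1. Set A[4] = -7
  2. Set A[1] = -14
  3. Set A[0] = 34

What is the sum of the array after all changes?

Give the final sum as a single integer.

Answer: 70

Derivation:
Initial sum: 43
Change 1: A[4] -9 -> -7, delta = 2, sum = 45
Change 2: A[1] -5 -> -14, delta = -9, sum = 36
Change 3: A[0] 0 -> 34, delta = 34, sum = 70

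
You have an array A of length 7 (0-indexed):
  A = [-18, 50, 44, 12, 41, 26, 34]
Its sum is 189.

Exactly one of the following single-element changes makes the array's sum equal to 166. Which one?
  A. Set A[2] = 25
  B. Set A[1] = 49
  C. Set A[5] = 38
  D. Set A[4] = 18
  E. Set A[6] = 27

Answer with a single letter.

Answer: D

Derivation:
Option A: A[2] 44->25, delta=-19, new_sum=189+(-19)=170
Option B: A[1] 50->49, delta=-1, new_sum=189+(-1)=188
Option C: A[5] 26->38, delta=12, new_sum=189+(12)=201
Option D: A[4] 41->18, delta=-23, new_sum=189+(-23)=166 <-- matches target
Option E: A[6] 34->27, delta=-7, new_sum=189+(-7)=182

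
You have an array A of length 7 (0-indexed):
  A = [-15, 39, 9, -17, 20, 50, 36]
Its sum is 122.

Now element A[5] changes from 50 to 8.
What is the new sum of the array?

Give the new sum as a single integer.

Answer: 80

Derivation:
Old value at index 5: 50
New value at index 5: 8
Delta = 8 - 50 = -42
New sum = old_sum + delta = 122 + (-42) = 80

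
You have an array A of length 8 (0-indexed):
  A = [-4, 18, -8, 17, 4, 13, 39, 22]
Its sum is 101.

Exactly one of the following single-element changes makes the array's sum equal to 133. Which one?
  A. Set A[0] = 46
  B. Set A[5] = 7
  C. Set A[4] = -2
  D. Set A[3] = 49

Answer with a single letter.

Option A: A[0] -4->46, delta=50, new_sum=101+(50)=151
Option B: A[5] 13->7, delta=-6, new_sum=101+(-6)=95
Option C: A[4] 4->-2, delta=-6, new_sum=101+(-6)=95
Option D: A[3] 17->49, delta=32, new_sum=101+(32)=133 <-- matches target

Answer: D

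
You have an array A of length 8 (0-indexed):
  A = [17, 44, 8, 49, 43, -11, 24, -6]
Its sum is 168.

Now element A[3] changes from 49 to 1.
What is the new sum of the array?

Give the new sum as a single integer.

Answer: 120

Derivation:
Old value at index 3: 49
New value at index 3: 1
Delta = 1 - 49 = -48
New sum = old_sum + delta = 168 + (-48) = 120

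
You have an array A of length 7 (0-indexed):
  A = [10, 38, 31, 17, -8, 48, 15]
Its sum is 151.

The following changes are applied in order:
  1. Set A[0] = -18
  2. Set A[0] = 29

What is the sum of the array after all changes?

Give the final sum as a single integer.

Answer: 170

Derivation:
Initial sum: 151
Change 1: A[0] 10 -> -18, delta = -28, sum = 123
Change 2: A[0] -18 -> 29, delta = 47, sum = 170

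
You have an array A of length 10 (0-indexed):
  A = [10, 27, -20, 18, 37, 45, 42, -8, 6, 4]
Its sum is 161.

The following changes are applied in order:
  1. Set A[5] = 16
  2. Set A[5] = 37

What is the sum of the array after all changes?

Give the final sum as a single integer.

Initial sum: 161
Change 1: A[5] 45 -> 16, delta = -29, sum = 132
Change 2: A[5] 16 -> 37, delta = 21, sum = 153

Answer: 153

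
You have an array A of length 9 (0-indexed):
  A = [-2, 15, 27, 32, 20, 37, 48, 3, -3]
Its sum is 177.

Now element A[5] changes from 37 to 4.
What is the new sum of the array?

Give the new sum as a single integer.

Answer: 144

Derivation:
Old value at index 5: 37
New value at index 5: 4
Delta = 4 - 37 = -33
New sum = old_sum + delta = 177 + (-33) = 144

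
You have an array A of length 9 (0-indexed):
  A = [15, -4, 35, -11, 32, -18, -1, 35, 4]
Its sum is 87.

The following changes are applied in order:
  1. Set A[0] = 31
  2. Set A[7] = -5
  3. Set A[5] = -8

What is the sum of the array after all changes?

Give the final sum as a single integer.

Initial sum: 87
Change 1: A[0] 15 -> 31, delta = 16, sum = 103
Change 2: A[7] 35 -> -5, delta = -40, sum = 63
Change 3: A[5] -18 -> -8, delta = 10, sum = 73

Answer: 73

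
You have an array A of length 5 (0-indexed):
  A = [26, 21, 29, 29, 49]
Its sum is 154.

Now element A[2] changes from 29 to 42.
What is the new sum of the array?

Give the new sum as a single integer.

Old value at index 2: 29
New value at index 2: 42
Delta = 42 - 29 = 13
New sum = old_sum + delta = 154 + (13) = 167

Answer: 167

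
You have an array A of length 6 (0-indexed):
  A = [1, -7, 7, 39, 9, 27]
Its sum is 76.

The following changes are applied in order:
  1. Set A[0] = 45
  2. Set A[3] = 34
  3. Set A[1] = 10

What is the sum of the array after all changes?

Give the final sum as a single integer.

Answer: 132

Derivation:
Initial sum: 76
Change 1: A[0] 1 -> 45, delta = 44, sum = 120
Change 2: A[3] 39 -> 34, delta = -5, sum = 115
Change 3: A[1] -7 -> 10, delta = 17, sum = 132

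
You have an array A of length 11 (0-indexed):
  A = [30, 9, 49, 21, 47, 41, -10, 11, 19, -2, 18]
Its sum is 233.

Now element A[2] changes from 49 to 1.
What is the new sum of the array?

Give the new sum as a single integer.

Old value at index 2: 49
New value at index 2: 1
Delta = 1 - 49 = -48
New sum = old_sum + delta = 233 + (-48) = 185

Answer: 185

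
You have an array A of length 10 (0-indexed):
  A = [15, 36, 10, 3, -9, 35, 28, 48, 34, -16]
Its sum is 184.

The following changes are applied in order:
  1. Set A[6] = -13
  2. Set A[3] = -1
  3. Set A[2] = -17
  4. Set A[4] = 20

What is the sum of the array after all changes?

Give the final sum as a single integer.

Initial sum: 184
Change 1: A[6] 28 -> -13, delta = -41, sum = 143
Change 2: A[3] 3 -> -1, delta = -4, sum = 139
Change 3: A[2] 10 -> -17, delta = -27, sum = 112
Change 4: A[4] -9 -> 20, delta = 29, sum = 141

Answer: 141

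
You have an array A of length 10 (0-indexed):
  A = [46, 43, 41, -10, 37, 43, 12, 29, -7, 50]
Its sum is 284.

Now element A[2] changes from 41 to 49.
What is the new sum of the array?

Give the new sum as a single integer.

Old value at index 2: 41
New value at index 2: 49
Delta = 49 - 41 = 8
New sum = old_sum + delta = 284 + (8) = 292

Answer: 292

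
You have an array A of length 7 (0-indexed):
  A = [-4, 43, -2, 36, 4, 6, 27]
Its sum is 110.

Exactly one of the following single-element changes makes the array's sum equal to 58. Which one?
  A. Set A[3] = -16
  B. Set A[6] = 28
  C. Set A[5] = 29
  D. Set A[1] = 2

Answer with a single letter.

Option A: A[3] 36->-16, delta=-52, new_sum=110+(-52)=58 <-- matches target
Option B: A[6] 27->28, delta=1, new_sum=110+(1)=111
Option C: A[5] 6->29, delta=23, new_sum=110+(23)=133
Option D: A[1] 43->2, delta=-41, new_sum=110+(-41)=69

Answer: A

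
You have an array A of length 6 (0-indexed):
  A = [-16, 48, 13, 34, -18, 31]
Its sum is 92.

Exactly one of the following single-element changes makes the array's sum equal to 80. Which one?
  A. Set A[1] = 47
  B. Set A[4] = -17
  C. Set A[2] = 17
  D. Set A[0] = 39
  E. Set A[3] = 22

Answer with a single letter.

Option A: A[1] 48->47, delta=-1, new_sum=92+(-1)=91
Option B: A[4] -18->-17, delta=1, new_sum=92+(1)=93
Option C: A[2] 13->17, delta=4, new_sum=92+(4)=96
Option D: A[0] -16->39, delta=55, new_sum=92+(55)=147
Option E: A[3] 34->22, delta=-12, new_sum=92+(-12)=80 <-- matches target

Answer: E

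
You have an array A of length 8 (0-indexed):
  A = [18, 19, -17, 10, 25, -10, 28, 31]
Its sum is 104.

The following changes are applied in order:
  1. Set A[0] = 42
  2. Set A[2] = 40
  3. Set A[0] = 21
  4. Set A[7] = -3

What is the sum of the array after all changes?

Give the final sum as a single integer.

Initial sum: 104
Change 1: A[0] 18 -> 42, delta = 24, sum = 128
Change 2: A[2] -17 -> 40, delta = 57, sum = 185
Change 3: A[0] 42 -> 21, delta = -21, sum = 164
Change 4: A[7] 31 -> -3, delta = -34, sum = 130

Answer: 130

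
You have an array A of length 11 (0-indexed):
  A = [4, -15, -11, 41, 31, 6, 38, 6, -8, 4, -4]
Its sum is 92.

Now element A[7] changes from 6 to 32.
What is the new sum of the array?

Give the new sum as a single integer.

Answer: 118

Derivation:
Old value at index 7: 6
New value at index 7: 32
Delta = 32 - 6 = 26
New sum = old_sum + delta = 92 + (26) = 118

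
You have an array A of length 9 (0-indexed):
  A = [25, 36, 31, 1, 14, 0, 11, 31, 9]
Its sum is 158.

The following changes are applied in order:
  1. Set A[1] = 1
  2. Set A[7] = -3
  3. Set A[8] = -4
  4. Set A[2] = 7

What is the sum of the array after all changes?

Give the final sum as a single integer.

Answer: 52

Derivation:
Initial sum: 158
Change 1: A[1] 36 -> 1, delta = -35, sum = 123
Change 2: A[7] 31 -> -3, delta = -34, sum = 89
Change 3: A[8] 9 -> -4, delta = -13, sum = 76
Change 4: A[2] 31 -> 7, delta = -24, sum = 52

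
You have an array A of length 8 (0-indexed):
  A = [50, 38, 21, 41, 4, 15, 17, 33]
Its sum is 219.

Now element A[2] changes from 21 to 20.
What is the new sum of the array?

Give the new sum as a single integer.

Old value at index 2: 21
New value at index 2: 20
Delta = 20 - 21 = -1
New sum = old_sum + delta = 219 + (-1) = 218

Answer: 218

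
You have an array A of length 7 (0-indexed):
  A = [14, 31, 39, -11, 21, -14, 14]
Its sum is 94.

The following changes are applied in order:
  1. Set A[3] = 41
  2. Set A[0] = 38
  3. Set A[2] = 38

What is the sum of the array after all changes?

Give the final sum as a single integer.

Initial sum: 94
Change 1: A[3] -11 -> 41, delta = 52, sum = 146
Change 2: A[0] 14 -> 38, delta = 24, sum = 170
Change 3: A[2] 39 -> 38, delta = -1, sum = 169

Answer: 169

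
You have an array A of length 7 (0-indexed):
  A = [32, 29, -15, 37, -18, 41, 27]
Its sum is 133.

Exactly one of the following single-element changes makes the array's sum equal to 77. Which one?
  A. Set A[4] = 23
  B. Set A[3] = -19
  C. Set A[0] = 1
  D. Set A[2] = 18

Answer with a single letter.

Answer: B

Derivation:
Option A: A[4] -18->23, delta=41, new_sum=133+(41)=174
Option B: A[3] 37->-19, delta=-56, new_sum=133+(-56)=77 <-- matches target
Option C: A[0] 32->1, delta=-31, new_sum=133+(-31)=102
Option D: A[2] -15->18, delta=33, new_sum=133+(33)=166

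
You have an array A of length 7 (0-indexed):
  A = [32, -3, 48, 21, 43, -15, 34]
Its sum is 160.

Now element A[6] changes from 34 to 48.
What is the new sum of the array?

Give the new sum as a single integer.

Answer: 174

Derivation:
Old value at index 6: 34
New value at index 6: 48
Delta = 48 - 34 = 14
New sum = old_sum + delta = 160 + (14) = 174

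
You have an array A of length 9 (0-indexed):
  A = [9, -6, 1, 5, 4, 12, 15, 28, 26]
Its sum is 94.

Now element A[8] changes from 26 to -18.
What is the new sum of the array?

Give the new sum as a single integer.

Old value at index 8: 26
New value at index 8: -18
Delta = -18 - 26 = -44
New sum = old_sum + delta = 94 + (-44) = 50

Answer: 50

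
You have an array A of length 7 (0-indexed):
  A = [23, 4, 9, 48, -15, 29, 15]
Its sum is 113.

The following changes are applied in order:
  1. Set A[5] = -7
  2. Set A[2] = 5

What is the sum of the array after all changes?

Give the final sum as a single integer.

Initial sum: 113
Change 1: A[5] 29 -> -7, delta = -36, sum = 77
Change 2: A[2] 9 -> 5, delta = -4, sum = 73

Answer: 73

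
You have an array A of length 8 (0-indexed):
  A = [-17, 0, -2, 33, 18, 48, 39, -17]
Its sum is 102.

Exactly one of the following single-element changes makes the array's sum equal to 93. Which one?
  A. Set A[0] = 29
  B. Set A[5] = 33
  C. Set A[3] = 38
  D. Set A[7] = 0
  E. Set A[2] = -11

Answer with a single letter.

Answer: E

Derivation:
Option A: A[0] -17->29, delta=46, new_sum=102+(46)=148
Option B: A[5] 48->33, delta=-15, new_sum=102+(-15)=87
Option C: A[3] 33->38, delta=5, new_sum=102+(5)=107
Option D: A[7] -17->0, delta=17, new_sum=102+(17)=119
Option E: A[2] -2->-11, delta=-9, new_sum=102+(-9)=93 <-- matches target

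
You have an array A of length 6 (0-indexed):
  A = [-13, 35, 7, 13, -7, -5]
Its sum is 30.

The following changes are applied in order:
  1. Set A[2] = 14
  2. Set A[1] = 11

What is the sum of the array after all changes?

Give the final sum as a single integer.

Answer: 13

Derivation:
Initial sum: 30
Change 1: A[2] 7 -> 14, delta = 7, sum = 37
Change 2: A[1] 35 -> 11, delta = -24, sum = 13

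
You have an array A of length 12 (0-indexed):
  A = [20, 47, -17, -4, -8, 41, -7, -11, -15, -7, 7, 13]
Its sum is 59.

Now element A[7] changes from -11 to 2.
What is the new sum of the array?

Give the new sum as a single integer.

Old value at index 7: -11
New value at index 7: 2
Delta = 2 - -11 = 13
New sum = old_sum + delta = 59 + (13) = 72

Answer: 72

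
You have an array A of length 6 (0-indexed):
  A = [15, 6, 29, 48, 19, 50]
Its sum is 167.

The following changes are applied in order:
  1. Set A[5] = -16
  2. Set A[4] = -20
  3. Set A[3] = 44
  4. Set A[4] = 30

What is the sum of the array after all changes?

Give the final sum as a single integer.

Initial sum: 167
Change 1: A[5] 50 -> -16, delta = -66, sum = 101
Change 2: A[4] 19 -> -20, delta = -39, sum = 62
Change 3: A[3] 48 -> 44, delta = -4, sum = 58
Change 4: A[4] -20 -> 30, delta = 50, sum = 108

Answer: 108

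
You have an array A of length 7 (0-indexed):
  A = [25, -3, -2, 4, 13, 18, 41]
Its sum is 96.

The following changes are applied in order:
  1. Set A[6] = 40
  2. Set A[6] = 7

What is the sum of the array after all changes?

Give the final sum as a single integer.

Answer: 62

Derivation:
Initial sum: 96
Change 1: A[6] 41 -> 40, delta = -1, sum = 95
Change 2: A[6] 40 -> 7, delta = -33, sum = 62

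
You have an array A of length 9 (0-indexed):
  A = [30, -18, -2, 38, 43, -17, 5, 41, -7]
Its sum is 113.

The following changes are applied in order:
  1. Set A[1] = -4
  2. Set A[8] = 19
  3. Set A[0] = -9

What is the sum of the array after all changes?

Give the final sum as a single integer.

Answer: 114

Derivation:
Initial sum: 113
Change 1: A[1] -18 -> -4, delta = 14, sum = 127
Change 2: A[8] -7 -> 19, delta = 26, sum = 153
Change 3: A[0] 30 -> -9, delta = -39, sum = 114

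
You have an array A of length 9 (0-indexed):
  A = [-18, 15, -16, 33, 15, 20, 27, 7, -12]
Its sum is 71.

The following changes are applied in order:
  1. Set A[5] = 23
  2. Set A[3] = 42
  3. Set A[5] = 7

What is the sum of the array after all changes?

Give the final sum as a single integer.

Answer: 67

Derivation:
Initial sum: 71
Change 1: A[5] 20 -> 23, delta = 3, sum = 74
Change 2: A[3] 33 -> 42, delta = 9, sum = 83
Change 3: A[5] 23 -> 7, delta = -16, sum = 67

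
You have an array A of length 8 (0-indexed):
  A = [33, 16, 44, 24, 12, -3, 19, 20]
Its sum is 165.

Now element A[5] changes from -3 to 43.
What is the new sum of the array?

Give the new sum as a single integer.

Answer: 211

Derivation:
Old value at index 5: -3
New value at index 5: 43
Delta = 43 - -3 = 46
New sum = old_sum + delta = 165 + (46) = 211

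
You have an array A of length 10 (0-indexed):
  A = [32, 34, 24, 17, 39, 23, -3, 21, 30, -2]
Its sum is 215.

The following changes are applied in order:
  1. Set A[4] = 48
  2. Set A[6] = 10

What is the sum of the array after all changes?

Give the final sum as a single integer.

Initial sum: 215
Change 1: A[4] 39 -> 48, delta = 9, sum = 224
Change 2: A[6] -3 -> 10, delta = 13, sum = 237

Answer: 237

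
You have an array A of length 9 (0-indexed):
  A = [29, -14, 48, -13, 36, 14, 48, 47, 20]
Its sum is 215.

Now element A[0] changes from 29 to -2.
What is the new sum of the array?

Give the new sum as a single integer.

Old value at index 0: 29
New value at index 0: -2
Delta = -2 - 29 = -31
New sum = old_sum + delta = 215 + (-31) = 184

Answer: 184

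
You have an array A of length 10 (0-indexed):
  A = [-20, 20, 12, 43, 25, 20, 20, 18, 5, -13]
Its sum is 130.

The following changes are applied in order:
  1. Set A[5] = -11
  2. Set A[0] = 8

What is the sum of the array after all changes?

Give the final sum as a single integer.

Answer: 127

Derivation:
Initial sum: 130
Change 1: A[5] 20 -> -11, delta = -31, sum = 99
Change 2: A[0] -20 -> 8, delta = 28, sum = 127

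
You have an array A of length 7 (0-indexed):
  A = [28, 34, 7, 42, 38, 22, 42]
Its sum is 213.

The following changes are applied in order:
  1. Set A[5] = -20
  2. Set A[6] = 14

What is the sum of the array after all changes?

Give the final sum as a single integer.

Initial sum: 213
Change 1: A[5] 22 -> -20, delta = -42, sum = 171
Change 2: A[6] 42 -> 14, delta = -28, sum = 143

Answer: 143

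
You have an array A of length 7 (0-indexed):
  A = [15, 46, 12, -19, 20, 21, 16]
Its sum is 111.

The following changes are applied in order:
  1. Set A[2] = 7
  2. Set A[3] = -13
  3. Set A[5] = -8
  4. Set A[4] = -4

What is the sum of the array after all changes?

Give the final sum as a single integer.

Initial sum: 111
Change 1: A[2] 12 -> 7, delta = -5, sum = 106
Change 2: A[3] -19 -> -13, delta = 6, sum = 112
Change 3: A[5] 21 -> -8, delta = -29, sum = 83
Change 4: A[4] 20 -> -4, delta = -24, sum = 59

Answer: 59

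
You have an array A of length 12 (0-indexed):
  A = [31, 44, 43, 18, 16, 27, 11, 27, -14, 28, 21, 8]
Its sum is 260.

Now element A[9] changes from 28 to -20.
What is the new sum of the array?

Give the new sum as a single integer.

Old value at index 9: 28
New value at index 9: -20
Delta = -20 - 28 = -48
New sum = old_sum + delta = 260 + (-48) = 212

Answer: 212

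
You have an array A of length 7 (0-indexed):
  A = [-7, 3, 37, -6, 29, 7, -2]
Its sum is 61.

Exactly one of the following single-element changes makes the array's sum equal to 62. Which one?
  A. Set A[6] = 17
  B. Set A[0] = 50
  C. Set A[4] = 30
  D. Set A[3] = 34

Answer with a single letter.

Option A: A[6] -2->17, delta=19, new_sum=61+(19)=80
Option B: A[0] -7->50, delta=57, new_sum=61+(57)=118
Option C: A[4] 29->30, delta=1, new_sum=61+(1)=62 <-- matches target
Option D: A[3] -6->34, delta=40, new_sum=61+(40)=101

Answer: C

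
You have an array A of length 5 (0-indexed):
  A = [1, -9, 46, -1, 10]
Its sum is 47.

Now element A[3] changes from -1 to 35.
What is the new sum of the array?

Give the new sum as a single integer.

Old value at index 3: -1
New value at index 3: 35
Delta = 35 - -1 = 36
New sum = old_sum + delta = 47 + (36) = 83

Answer: 83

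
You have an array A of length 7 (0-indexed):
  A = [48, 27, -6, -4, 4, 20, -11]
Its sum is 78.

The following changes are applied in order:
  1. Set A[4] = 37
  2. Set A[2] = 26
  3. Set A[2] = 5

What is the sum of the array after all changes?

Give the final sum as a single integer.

Answer: 122

Derivation:
Initial sum: 78
Change 1: A[4] 4 -> 37, delta = 33, sum = 111
Change 2: A[2] -6 -> 26, delta = 32, sum = 143
Change 3: A[2] 26 -> 5, delta = -21, sum = 122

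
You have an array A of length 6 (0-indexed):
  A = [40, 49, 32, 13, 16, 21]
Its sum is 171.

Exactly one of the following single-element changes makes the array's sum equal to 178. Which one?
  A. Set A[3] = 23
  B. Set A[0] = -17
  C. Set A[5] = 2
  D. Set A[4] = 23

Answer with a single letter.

Answer: D

Derivation:
Option A: A[3] 13->23, delta=10, new_sum=171+(10)=181
Option B: A[0] 40->-17, delta=-57, new_sum=171+(-57)=114
Option C: A[5] 21->2, delta=-19, new_sum=171+(-19)=152
Option D: A[4] 16->23, delta=7, new_sum=171+(7)=178 <-- matches target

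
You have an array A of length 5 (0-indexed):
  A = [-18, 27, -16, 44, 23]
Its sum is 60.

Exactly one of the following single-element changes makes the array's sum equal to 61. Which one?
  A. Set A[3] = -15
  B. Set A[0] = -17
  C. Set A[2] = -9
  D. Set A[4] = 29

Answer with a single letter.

Option A: A[3] 44->-15, delta=-59, new_sum=60+(-59)=1
Option B: A[0] -18->-17, delta=1, new_sum=60+(1)=61 <-- matches target
Option C: A[2] -16->-9, delta=7, new_sum=60+(7)=67
Option D: A[4] 23->29, delta=6, new_sum=60+(6)=66

Answer: B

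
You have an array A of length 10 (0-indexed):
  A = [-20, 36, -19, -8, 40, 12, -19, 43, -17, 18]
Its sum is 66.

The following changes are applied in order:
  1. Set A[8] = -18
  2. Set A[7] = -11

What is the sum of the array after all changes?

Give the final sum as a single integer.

Initial sum: 66
Change 1: A[8] -17 -> -18, delta = -1, sum = 65
Change 2: A[7] 43 -> -11, delta = -54, sum = 11

Answer: 11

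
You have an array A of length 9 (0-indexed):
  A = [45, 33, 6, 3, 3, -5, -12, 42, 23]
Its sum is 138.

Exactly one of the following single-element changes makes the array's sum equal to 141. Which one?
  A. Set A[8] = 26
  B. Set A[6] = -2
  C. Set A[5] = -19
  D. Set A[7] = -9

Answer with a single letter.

Answer: A

Derivation:
Option A: A[8] 23->26, delta=3, new_sum=138+(3)=141 <-- matches target
Option B: A[6] -12->-2, delta=10, new_sum=138+(10)=148
Option C: A[5] -5->-19, delta=-14, new_sum=138+(-14)=124
Option D: A[7] 42->-9, delta=-51, new_sum=138+(-51)=87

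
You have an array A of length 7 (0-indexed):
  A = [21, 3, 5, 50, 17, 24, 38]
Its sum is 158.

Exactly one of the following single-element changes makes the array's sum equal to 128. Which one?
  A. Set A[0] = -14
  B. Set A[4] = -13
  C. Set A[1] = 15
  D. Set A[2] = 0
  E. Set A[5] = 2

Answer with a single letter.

Option A: A[0] 21->-14, delta=-35, new_sum=158+(-35)=123
Option B: A[4] 17->-13, delta=-30, new_sum=158+(-30)=128 <-- matches target
Option C: A[1] 3->15, delta=12, new_sum=158+(12)=170
Option D: A[2] 5->0, delta=-5, new_sum=158+(-5)=153
Option E: A[5] 24->2, delta=-22, new_sum=158+(-22)=136

Answer: B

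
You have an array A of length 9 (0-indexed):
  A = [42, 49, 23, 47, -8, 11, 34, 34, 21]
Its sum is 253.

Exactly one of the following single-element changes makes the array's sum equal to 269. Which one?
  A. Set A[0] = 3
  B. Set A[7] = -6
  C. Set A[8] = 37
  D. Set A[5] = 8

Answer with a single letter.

Answer: C

Derivation:
Option A: A[0] 42->3, delta=-39, new_sum=253+(-39)=214
Option B: A[7] 34->-6, delta=-40, new_sum=253+(-40)=213
Option C: A[8] 21->37, delta=16, new_sum=253+(16)=269 <-- matches target
Option D: A[5] 11->8, delta=-3, new_sum=253+(-3)=250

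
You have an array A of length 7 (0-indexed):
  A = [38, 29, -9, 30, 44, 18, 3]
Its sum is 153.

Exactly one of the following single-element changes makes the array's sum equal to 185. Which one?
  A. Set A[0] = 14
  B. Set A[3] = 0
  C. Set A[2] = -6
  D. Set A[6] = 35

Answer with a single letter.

Answer: D

Derivation:
Option A: A[0] 38->14, delta=-24, new_sum=153+(-24)=129
Option B: A[3] 30->0, delta=-30, new_sum=153+(-30)=123
Option C: A[2] -9->-6, delta=3, new_sum=153+(3)=156
Option D: A[6] 3->35, delta=32, new_sum=153+(32)=185 <-- matches target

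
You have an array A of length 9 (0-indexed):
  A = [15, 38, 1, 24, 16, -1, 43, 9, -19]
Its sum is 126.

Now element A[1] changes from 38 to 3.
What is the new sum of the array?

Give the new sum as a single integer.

Answer: 91

Derivation:
Old value at index 1: 38
New value at index 1: 3
Delta = 3 - 38 = -35
New sum = old_sum + delta = 126 + (-35) = 91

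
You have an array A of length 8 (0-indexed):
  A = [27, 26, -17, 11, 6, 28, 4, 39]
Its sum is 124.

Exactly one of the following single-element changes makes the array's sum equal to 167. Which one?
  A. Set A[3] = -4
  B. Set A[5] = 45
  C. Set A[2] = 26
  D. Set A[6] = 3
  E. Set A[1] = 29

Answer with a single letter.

Option A: A[3] 11->-4, delta=-15, new_sum=124+(-15)=109
Option B: A[5] 28->45, delta=17, new_sum=124+(17)=141
Option C: A[2] -17->26, delta=43, new_sum=124+(43)=167 <-- matches target
Option D: A[6] 4->3, delta=-1, new_sum=124+(-1)=123
Option E: A[1] 26->29, delta=3, new_sum=124+(3)=127

Answer: C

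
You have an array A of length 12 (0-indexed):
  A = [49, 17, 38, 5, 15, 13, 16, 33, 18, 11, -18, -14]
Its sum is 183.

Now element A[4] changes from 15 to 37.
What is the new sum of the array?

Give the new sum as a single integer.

Old value at index 4: 15
New value at index 4: 37
Delta = 37 - 15 = 22
New sum = old_sum + delta = 183 + (22) = 205

Answer: 205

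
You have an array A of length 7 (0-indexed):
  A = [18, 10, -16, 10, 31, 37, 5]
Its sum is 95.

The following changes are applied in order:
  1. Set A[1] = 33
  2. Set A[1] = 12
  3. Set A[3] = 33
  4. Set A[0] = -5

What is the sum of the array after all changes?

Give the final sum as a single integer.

Answer: 97

Derivation:
Initial sum: 95
Change 1: A[1] 10 -> 33, delta = 23, sum = 118
Change 2: A[1] 33 -> 12, delta = -21, sum = 97
Change 3: A[3] 10 -> 33, delta = 23, sum = 120
Change 4: A[0] 18 -> -5, delta = -23, sum = 97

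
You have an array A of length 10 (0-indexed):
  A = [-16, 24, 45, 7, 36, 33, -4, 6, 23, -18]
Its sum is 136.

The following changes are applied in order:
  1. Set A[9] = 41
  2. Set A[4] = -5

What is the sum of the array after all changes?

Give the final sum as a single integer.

Answer: 154

Derivation:
Initial sum: 136
Change 1: A[9] -18 -> 41, delta = 59, sum = 195
Change 2: A[4] 36 -> -5, delta = -41, sum = 154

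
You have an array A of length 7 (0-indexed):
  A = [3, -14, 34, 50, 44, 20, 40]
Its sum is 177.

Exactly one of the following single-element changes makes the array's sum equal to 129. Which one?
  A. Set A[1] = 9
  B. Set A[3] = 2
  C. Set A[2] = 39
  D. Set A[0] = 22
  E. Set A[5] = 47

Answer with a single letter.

Option A: A[1] -14->9, delta=23, new_sum=177+(23)=200
Option B: A[3] 50->2, delta=-48, new_sum=177+(-48)=129 <-- matches target
Option C: A[2] 34->39, delta=5, new_sum=177+(5)=182
Option D: A[0] 3->22, delta=19, new_sum=177+(19)=196
Option E: A[5] 20->47, delta=27, new_sum=177+(27)=204

Answer: B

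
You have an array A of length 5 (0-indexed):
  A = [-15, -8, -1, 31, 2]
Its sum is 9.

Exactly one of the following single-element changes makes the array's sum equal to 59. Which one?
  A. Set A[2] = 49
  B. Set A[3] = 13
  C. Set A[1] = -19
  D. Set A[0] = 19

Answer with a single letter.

Option A: A[2] -1->49, delta=50, new_sum=9+(50)=59 <-- matches target
Option B: A[3] 31->13, delta=-18, new_sum=9+(-18)=-9
Option C: A[1] -8->-19, delta=-11, new_sum=9+(-11)=-2
Option D: A[0] -15->19, delta=34, new_sum=9+(34)=43

Answer: A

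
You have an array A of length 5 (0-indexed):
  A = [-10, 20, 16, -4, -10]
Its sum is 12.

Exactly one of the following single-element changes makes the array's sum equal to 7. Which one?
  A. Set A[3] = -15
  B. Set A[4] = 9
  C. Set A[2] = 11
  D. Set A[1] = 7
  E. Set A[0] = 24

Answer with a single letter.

Option A: A[3] -4->-15, delta=-11, new_sum=12+(-11)=1
Option B: A[4] -10->9, delta=19, new_sum=12+(19)=31
Option C: A[2] 16->11, delta=-5, new_sum=12+(-5)=7 <-- matches target
Option D: A[1] 20->7, delta=-13, new_sum=12+(-13)=-1
Option E: A[0] -10->24, delta=34, new_sum=12+(34)=46

Answer: C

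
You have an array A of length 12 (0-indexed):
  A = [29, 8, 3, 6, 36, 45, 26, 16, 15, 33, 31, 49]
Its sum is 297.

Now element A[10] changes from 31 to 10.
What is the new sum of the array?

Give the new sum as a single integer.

Old value at index 10: 31
New value at index 10: 10
Delta = 10 - 31 = -21
New sum = old_sum + delta = 297 + (-21) = 276

Answer: 276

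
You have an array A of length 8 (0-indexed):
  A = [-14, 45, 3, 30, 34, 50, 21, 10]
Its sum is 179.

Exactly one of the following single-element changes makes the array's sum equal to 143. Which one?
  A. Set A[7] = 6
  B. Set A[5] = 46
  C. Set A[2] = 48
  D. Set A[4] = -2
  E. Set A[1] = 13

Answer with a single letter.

Answer: D

Derivation:
Option A: A[7] 10->6, delta=-4, new_sum=179+(-4)=175
Option B: A[5] 50->46, delta=-4, new_sum=179+(-4)=175
Option C: A[2] 3->48, delta=45, new_sum=179+(45)=224
Option D: A[4] 34->-2, delta=-36, new_sum=179+(-36)=143 <-- matches target
Option E: A[1] 45->13, delta=-32, new_sum=179+(-32)=147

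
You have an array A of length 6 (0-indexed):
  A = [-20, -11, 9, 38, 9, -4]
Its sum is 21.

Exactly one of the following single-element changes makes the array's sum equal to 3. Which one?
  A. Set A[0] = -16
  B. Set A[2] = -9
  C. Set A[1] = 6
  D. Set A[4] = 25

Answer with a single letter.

Answer: B

Derivation:
Option A: A[0] -20->-16, delta=4, new_sum=21+(4)=25
Option B: A[2] 9->-9, delta=-18, new_sum=21+(-18)=3 <-- matches target
Option C: A[1] -11->6, delta=17, new_sum=21+(17)=38
Option D: A[4] 9->25, delta=16, new_sum=21+(16)=37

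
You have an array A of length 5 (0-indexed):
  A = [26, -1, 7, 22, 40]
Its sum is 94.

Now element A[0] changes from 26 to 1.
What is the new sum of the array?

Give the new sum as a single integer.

Answer: 69

Derivation:
Old value at index 0: 26
New value at index 0: 1
Delta = 1 - 26 = -25
New sum = old_sum + delta = 94 + (-25) = 69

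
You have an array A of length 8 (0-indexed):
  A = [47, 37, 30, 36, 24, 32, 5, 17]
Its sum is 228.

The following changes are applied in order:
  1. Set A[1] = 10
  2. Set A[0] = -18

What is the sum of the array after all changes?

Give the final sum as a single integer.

Answer: 136

Derivation:
Initial sum: 228
Change 1: A[1] 37 -> 10, delta = -27, sum = 201
Change 2: A[0] 47 -> -18, delta = -65, sum = 136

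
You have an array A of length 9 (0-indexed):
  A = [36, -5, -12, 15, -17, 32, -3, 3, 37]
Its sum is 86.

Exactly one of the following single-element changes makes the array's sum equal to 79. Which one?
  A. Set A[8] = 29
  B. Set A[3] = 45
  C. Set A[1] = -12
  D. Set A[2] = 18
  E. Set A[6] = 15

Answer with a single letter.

Option A: A[8] 37->29, delta=-8, new_sum=86+(-8)=78
Option B: A[3] 15->45, delta=30, new_sum=86+(30)=116
Option C: A[1] -5->-12, delta=-7, new_sum=86+(-7)=79 <-- matches target
Option D: A[2] -12->18, delta=30, new_sum=86+(30)=116
Option E: A[6] -3->15, delta=18, new_sum=86+(18)=104

Answer: C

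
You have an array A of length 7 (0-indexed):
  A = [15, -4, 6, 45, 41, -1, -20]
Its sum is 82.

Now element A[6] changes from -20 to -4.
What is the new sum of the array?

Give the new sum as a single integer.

Answer: 98

Derivation:
Old value at index 6: -20
New value at index 6: -4
Delta = -4 - -20 = 16
New sum = old_sum + delta = 82 + (16) = 98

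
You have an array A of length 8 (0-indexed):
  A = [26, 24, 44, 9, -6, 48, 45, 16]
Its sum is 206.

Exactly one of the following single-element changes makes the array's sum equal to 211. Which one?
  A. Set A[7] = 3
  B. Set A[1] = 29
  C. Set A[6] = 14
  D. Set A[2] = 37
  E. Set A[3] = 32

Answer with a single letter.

Option A: A[7] 16->3, delta=-13, new_sum=206+(-13)=193
Option B: A[1] 24->29, delta=5, new_sum=206+(5)=211 <-- matches target
Option C: A[6] 45->14, delta=-31, new_sum=206+(-31)=175
Option D: A[2] 44->37, delta=-7, new_sum=206+(-7)=199
Option E: A[3] 9->32, delta=23, new_sum=206+(23)=229

Answer: B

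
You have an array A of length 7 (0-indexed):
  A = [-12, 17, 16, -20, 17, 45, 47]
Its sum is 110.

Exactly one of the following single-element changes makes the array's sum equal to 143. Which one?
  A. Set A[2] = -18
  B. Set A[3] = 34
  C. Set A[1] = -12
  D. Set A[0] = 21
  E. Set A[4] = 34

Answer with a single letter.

Answer: D

Derivation:
Option A: A[2] 16->-18, delta=-34, new_sum=110+(-34)=76
Option B: A[3] -20->34, delta=54, new_sum=110+(54)=164
Option C: A[1] 17->-12, delta=-29, new_sum=110+(-29)=81
Option D: A[0] -12->21, delta=33, new_sum=110+(33)=143 <-- matches target
Option E: A[4] 17->34, delta=17, new_sum=110+(17)=127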